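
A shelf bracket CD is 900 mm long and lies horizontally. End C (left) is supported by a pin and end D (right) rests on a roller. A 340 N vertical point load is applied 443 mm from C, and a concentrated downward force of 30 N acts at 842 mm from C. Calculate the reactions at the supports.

C_x = 0, C_y = 174.6 N, D_y = 195.4 N

ΣM about C: D_y·900 − 340·443 − 30·842 = 0 → D_y = 175880/900 = 195.422 ≈ 195.4 N.
ΣF_y = 0: C_y + 195.422 − 340 − 30 = 0 → C_y = 174.6 N.
ΣF_x = 0: no horizontal applied forces, so C_x = 0.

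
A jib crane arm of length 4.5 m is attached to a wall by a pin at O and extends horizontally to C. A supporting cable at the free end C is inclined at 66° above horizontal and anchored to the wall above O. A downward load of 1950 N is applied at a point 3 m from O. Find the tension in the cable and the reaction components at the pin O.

ΣM about O: T·sin66°·4.5 − 1950·3 = 0 → T = 5850/(4.5·0.913545) = 1423.03 ≈ 1423 N.
ΣF_x = 0: O_x − T·cos66° = 0 → O_x = 1423.03 × 0.406737 = 578.8 N.
ΣF_y = 0: O_y + T·sin66° − 1950 = 0 → O_y = 1950 − 1423.03 × 0.913545 = 650.0 N.

T = 1423 N, O_x = 578.8 N, O_y = 650.0 N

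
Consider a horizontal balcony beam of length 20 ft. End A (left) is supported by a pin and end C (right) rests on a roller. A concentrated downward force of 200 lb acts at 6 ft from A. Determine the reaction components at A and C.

Moments about A: C_y·20 − 200·6 = 0 → C_y = 1200/20 = 60.00 lb.
ΣF_y = 0: A_y + 60 − 200 = 0 → A_y = 140.0 lb.
ΣF_x = 0: no horizontal applied forces, so A_x = 0.

A_x = 0, A_y = 140.0 lb, C_y = 60.00 lb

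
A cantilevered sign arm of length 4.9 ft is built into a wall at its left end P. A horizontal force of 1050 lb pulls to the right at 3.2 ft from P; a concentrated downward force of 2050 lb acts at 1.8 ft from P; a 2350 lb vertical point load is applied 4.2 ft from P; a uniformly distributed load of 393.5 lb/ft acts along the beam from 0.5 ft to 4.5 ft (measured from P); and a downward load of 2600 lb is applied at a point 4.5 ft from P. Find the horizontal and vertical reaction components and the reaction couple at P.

P_x = -1050 lb, P_y = 8574 lb, M_P = 29200 lb·ft

Resultant of the distributed load: 393.5 × 4 = 1574 lb at 2.5 ft from P.
ΣF_x = 0: P_x + 1050 = 0 → P_x = -1050 lb.
ΣF_y = 0: P_y − 2050 − 2350 − 393.5·4 − 2600 = 0 → P_y = 8574 lb.
ΣM about P: M_P − 2050·1.8 − 2350·4.2 − (393.5·4)·2.5 − 2600·4.5 = 0 → M_P = 29200 lb·ft.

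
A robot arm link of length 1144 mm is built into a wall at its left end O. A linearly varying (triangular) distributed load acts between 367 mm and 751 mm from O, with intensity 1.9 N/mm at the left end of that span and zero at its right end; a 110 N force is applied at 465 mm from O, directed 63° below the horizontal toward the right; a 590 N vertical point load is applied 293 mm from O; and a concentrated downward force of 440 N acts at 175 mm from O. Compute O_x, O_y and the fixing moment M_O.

O_x = -49.94 N, O_y = 1493 N, M_O = 476000 N·mm

Resultant of the triangular load: ½ × 1.9 × 384 = 364.8 N, acting at 495 mm from O (one-third of the span from the peak).
ΣF_x = 0: O_x + 110·cos63° = 0 → O_x = -49.94 N.
ΣF_y = 0: O_y − ½·1.9·384 − 110·sin63° − 590 − 440 = 0 → O_y = 1493 N.
ΣM about O: M_O − (½·1.9·384)·495 − 110·sin63°·465 − 590·293 − 440·175 = 0 → M_O = 476000 N·mm.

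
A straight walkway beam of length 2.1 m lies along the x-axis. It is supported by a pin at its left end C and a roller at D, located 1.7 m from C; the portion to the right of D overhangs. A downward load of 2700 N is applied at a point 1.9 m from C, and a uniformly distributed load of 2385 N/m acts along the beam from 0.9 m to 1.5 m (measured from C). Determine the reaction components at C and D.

C_x = 0, C_y = 103.2 N, D_y = 4028 N

Resultant of the distributed load: 2385 × 0.6 = 1431 N at 1.2 m from C.
ΣM about C: D_y·1.7 − 2700·1.9 − (2385·0.6)·1.2 = 0 → D_y = 6847.2/1.7 = 4027.76 ≈ 4028 N.
ΣF_y = 0: C_y + 4027.76 − 2700 − 2385·0.6 = 0 → C_y = 103.2 N.
ΣF_x = 0: no horizontal applied forces, so C_x = 0.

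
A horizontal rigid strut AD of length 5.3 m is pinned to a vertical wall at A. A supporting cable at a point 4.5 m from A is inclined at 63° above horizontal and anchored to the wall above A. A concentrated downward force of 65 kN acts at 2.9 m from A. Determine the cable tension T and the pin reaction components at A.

T = 47.01 kN, A_x = 21.34 kN, A_y = 23.11 kN

ΣM about A: T·sin63°·4.5 − 65·2.9 = 0 → T = 188.5/(4.5·0.891007) = 47.013 ≈ 47.01 kN.
ΣF_x = 0: A_x − T·cos63° = 0 → A_x = 47.013 × 0.45399 = 21.34 kN.
ΣF_y = 0: A_y + T·sin63° − 65 = 0 → A_y = 65 − 47.013 × 0.891007 = 23.11 kN.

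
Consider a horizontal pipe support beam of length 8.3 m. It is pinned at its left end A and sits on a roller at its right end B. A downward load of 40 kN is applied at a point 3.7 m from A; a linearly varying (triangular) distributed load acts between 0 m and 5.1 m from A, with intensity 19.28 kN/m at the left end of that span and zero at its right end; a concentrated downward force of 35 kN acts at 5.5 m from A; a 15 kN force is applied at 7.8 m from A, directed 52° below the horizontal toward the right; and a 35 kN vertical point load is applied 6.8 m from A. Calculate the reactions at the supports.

Resultant of the triangular load: ½ × 19.28 × 5.1 = 49.164 kN, acting at 1.7 m from A (one-third of the span from the peak).
ΣM about A: B_y·8.3 − 40·3.7 − (½·19.28·5.1)·1.7 − 35·5.5 − 15·sin52°·7.8 − 35·6.8 = 0 → B_y = 754.276/8.3 = 90.8766 ≈ 90.88 kN.
ΣF_y = 0: A_y + 90.8766 − 40 − ½·19.28·5.1 − 35 − 15·sin52° − 35 = 0 → A_y = 80.11 kN.
ΣF_x = 0: A_x + 15·cos52° = 0 → A_x = -9.235 kN.

A_x = -9.235 kN, A_y = 80.11 kN, B_y = 90.88 kN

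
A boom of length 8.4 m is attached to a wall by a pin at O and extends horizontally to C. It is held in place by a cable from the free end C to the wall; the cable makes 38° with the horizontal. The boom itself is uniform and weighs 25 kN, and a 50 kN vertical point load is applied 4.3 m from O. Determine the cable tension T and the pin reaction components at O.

T = 61.88 kN, O_x = 48.76 kN, O_y = 36.90 kN

ΣM about O: T·sin38°·8.4 − 25·4.2 − 50·4.3 = 0 → T = 320/(8.4·0.615661) = 61.877 ≈ 61.88 kN.
ΣF_x = 0: O_x − T·cos38° = 0 → O_x = 61.877 × 0.788011 = 48.76 kN.
ΣF_y = 0: O_y + T·sin38° − 25 − 50 = 0 → O_y = 75 − 61.877 × 0.615661 = 36.90 kN.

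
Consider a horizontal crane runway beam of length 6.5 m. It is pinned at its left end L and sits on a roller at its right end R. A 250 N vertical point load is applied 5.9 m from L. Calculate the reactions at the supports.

L_x = 0, L_y = 23.08 N, R_y = 226.9 N

Taking moments about L: R_y·6.5 − 250·5.9 = 0 → R_y = 1475/6.5 = 226.923 ≈ 226.9 N.
ΣF_y = 0: L_y + 226.923 − 250 = 0 → L_y = 23.08 N.
ΣF_x = 0: no horizontal applied forces, so L_x = 0.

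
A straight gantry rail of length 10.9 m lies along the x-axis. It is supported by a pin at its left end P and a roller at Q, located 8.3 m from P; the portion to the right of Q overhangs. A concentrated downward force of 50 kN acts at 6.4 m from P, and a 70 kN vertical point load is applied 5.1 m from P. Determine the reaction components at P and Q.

P_x = 0, P_y = 38.43 kN, Q_y = 81.57 kN

Taking moments about P: Q_y·8.3 − 50·6.4 − 70·5.1 = 0 → Q_y = 677/8.3 = 81.5663 ≈ 81.57 kN.
ΣF_y = 0: P_y + 81.5663 − 50 − 70 = 0 → P_y = 38.43 kN.
ΣF_x = 0: no horizontal applied forces, so P_x = 0.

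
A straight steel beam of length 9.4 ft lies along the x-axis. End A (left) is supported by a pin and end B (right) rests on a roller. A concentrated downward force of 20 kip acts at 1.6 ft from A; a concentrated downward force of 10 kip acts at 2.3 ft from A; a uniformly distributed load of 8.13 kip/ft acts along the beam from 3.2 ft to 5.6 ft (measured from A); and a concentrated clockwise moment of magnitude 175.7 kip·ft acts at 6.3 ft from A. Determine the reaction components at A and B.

Resultant of the distributed load: 8.13 × 2.4 = 19.512 kip at 4.4 ft from A.
Taking moments about A: B_y·9.4 − 20·1.6 − 10·2.3 − (8.13·2.4)·4.4 − 175.7 = 0 → B_y = 316.5528/9.4 = 33.6758 ≈ 33.68 kip.
ΣF_y = 0: A_y + 33.6758 − 20 − 10 − 8.13·2.4 = 0 → A_y = 15.84 kip.
ΣF_x = 0: no horizontal applied forces, so A_x = 0.

A_x = 0, A_y = 15.84 kip, B_y = 33.68 kip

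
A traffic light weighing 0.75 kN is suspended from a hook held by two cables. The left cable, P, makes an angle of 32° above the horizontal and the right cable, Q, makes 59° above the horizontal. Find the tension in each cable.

ΣF_x = 0: −T_P·cos32° + T_Q·cos59° = 0 → T_Q = 1.64657·T_P.
ΣF_y = 0: T_P·sin32° + T_Q·sin59° = 0.75.
Substitute: T_P·(0.529919 + 1.64657·0.857167) = 0.75 → T_P = 0.386338 ≈ 0.3863 kN.
Then T_Q = 1.64657 × 0.386338 = 0.6361 kN.

T_P = 0.3863 kN, T_Q = 0.6361 kN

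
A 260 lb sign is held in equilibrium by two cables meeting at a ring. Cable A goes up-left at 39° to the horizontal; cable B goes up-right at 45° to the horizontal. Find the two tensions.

T_A = 184.9 lb, T_B = 203.2 lb

ΣF_x = 0: −T_A·cos39° + T_B·cos45° = 0 → T_B = 1.09905·T_A.
ΣF_y = 0: T_A·sin39° + T_B·sin45° = 260.
Substitute: T_A·(0.62932 + 1.09905·0.707107) = 260 → T_A = 184.861 ≈ 184.9 lb.
Then T_B = 1.09905 × 184.861 = 203.2 lb.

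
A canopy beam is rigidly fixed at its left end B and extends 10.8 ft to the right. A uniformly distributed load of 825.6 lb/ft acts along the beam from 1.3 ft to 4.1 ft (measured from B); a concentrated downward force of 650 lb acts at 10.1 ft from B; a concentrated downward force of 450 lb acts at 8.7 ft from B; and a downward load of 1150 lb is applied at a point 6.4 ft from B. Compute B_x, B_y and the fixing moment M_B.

B_x = 0, B_y = 4562 lb, M_B = 24080 lb·ft

Resultant of the distributed load: 825.6 × 2.8 = 2311.68 lb at 2.7 ft from B.
ΣF_x = 0: B_x = 0.
ΣF_y = 0: B_y − 825.6·2.8 − 650 − 450 − 1150 = 0 → B_y = 4562 lb.
ΣM about B: M_B − (825.6·2.8)·2.7 − 650·10.1 − 450·8.7 − 1150·6.4 = 0 → M_B = 24080 lb·ft.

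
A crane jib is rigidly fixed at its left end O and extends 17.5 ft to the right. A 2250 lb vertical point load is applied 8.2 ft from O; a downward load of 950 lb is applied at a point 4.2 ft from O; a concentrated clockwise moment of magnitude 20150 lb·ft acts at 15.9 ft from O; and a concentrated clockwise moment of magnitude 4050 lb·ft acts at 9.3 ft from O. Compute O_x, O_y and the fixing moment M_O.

O_x = 0, O_y = 3200 lb, M_O = 46640 lb·ft

ΣF_x = 0: O_x = 0.
ΣF_y = 0: O_y − 2250 − 950 = 0 → O_y = 3200 lb.
ΣM about O: M_O − 2250·8.2 − 950·4.2 − 20150 − 4050 = 0 → M_O = 46640 lb·ft.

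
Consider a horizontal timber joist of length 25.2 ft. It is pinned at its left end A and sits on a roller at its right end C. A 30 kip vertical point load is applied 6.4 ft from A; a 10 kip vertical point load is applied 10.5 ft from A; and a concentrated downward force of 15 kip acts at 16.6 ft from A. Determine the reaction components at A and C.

Moments about A: C_y·25.2 − 30·6.4 − 10·10.5 − 15·16.6 = 0 → C_y = 546/25.2 = 21.6667 ≈ 21.67 kip.
ΣF_y = 0: A_y + 21.6667 − 30 − 10 − 15 = 0 → A_y = 33.33 kip.
ΣF_x = 0: no horizontal applied forces, so A_x = 0.

A_x = 0, A_y = 33.33 kip, C_y = 21.67 kip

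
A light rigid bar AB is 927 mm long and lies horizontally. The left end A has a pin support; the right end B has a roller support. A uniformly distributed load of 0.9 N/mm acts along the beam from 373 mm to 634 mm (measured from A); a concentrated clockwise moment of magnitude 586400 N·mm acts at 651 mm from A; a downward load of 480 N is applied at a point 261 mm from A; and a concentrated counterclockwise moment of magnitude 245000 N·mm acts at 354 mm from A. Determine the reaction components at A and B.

A_x = 0, A_y = 83.88 N, B_y = 631.0 N

Resultant of the distributed load: 0.9 × 261 = 234.9 N at 503.5 mm from A.
ΣM about A: B_y·927 − (0.9·261)·503.5 − 586400 − 480·261 + 245000 = 0 → B_y = 584952.15/927 = 631.016 ≈ 631.0 N.
ΣF_y = 0: A_y + 631.016 − 0.9·261 − 480 = 0 → A_y = 83.88 N.
ΣF_x = 0: no horizontal applied forces, so A_x = 0.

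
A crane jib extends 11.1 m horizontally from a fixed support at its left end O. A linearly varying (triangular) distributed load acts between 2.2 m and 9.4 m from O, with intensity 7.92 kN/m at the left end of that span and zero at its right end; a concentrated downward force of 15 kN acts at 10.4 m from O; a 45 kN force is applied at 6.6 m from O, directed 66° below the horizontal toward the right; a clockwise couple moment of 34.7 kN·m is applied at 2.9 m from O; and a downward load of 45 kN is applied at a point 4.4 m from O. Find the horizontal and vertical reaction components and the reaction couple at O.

O_x = -18.30 kN, O_y = 129.6 kN, M_O = 791.2 kN·m

Resultant of the triangular load: ½ × 7.92 × 7.2 = 28.512 kN, acting at 4.6 m from O (one-third of the span from the peak).
ΣF_x = 0: O_x + 45·cos66° = 0 → O_x = -18.30 kN.
ΣF_y = 0: O_y − ½·7.92·7.2 − 15 − 45·sin66° − 45 = 0 → O_y = 129.6 kN.
ΣM about O: M_O − (½·7.92·7.2)·4.6 − 15·10.4 − 45·sin66°·6.6 − 34.7 − 45·4.4 = 0 → M_O = 791.2 kN·m.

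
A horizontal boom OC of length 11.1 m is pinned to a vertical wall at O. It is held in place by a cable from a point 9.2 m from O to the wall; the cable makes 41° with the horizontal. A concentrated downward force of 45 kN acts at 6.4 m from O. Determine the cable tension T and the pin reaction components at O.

ΣM about O: T·sin41°·9.2 − 45·6.4 = 0 → T = 288/(9.2·0.656059) = 47.7158 ≈ 47.72 kN.
ΣF_x = 0: O_x − T·cos41° = 0 → O_x = 47.7158 × 0.75471 = 36.01 kN.
ΣF_y = 0: O_y + T·sin41° − 45 = 0 → O_y = 45 − 47.7158 × 0.656059 = 13.70 kN.

T = 47.72 kN, O_x = 36.01 kN, O_y = 13.70 kN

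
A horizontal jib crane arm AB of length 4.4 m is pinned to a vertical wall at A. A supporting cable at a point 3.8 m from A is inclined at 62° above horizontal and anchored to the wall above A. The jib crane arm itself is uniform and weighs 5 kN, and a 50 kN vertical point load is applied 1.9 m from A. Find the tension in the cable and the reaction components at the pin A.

ΣM about A: T·sin62°·3.8 − 5·2.2 − 50·1.9 = 0 → T = 106/(3.8·0.882948) = 31.5927 ≈ 31.59 kN.
ΣF_x = 0: A_x − T·cos62° = 0 → A_x = 31.5927 × 0.469472 = 14.83 kN.
ΣF_y = 0: A_y + T·sin62° − 5 − 50 = 0 → A_y = 55 − 31.5927 × 0.882948 = 27.11 kN.

T = 31.59 kN, A_x = 14.83 kN, A_y = 27.11 kN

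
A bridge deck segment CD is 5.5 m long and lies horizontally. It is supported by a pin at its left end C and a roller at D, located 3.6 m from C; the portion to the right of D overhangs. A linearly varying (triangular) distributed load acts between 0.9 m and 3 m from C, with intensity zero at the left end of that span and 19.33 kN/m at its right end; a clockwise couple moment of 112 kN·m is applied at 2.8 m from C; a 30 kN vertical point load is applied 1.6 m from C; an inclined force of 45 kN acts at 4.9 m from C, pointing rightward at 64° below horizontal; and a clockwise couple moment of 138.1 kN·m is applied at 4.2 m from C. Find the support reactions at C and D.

C_x = -19.73 kN, C_y = -60.08 kN, D_y = 150.8 kN

Resultant of the triangular load: ½ × 19.33 × 2.1 = 20.2965 kN, acting at 2.3 m from C (one-third of the span from the peak).
ΣM about C: D_y·3.6 − (½·19.33·2.1)·2.3 − 112 − 30·1.6 − 45·sin64°·4.9 − 138.1 = 0 → D_y = 542.966/3.6 = 150.824 ≈ 150.8 kN.
ΣF_y = 0: C_y + 150.824 − ½·19.33·2.1 − 30 − 45·sin64° = 0 → C_y = -60.08 kN.
ΣF_x = 0: C_x + 45·cos64° = 0 → C_x = -19.73 kN.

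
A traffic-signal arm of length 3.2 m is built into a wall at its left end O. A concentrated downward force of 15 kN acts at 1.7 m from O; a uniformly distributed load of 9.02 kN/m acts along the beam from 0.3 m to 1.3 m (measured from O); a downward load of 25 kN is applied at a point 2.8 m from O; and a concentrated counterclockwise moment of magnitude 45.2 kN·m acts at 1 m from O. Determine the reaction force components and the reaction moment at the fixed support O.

O_x = 0, O_y = 49.02 kN, M_O = 57.52 kN·m

Resultant of the distributed load: 9.02 × 1 = 9.02 kN at 0.8 m from O.
ΣF_x = 0: O_x = 0.
ΣF_y = 0: O_y − 15 − 9.02·1 − 25 = 0 → O_y = 49.02 kN.
ΣM about O: M_O − 15·1.7 − (9.02·1)·0.8 − 25·2.8 + 45.2 = 0 → M_O = 57.52 kN·m.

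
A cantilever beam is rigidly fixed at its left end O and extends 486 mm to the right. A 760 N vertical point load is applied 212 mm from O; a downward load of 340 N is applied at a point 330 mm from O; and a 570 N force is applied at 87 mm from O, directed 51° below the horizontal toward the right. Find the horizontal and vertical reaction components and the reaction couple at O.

ΣF_x = 0: O_x + 570·cos51° = 0 → O_x = -358.7 N.
ΣF_y = 0: O_y − 760 − 340 − 570·sin51° = 0 → O_y = 1543 N.
ΣM about O: M_O − 760·212 − 340·330 − 570·sin51°·87 = 0 → M_O = 311900 N·mm.

O_x = -358.7 N, O_y = 1543 N, M_O = 311900 N·mm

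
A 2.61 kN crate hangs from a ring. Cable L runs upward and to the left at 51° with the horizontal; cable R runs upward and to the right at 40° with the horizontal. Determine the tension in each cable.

ΣF_x = 0: −T_L·cos51° + T_R·cos40° = 0 → T_R = 0.821519·T_L.
ΣF_y = 0: T_L·sin51° + T_R·sin40° = 2.61.
Substitute: T_L·(0.777146 + 0.821519·0.642788) = 2.61 → T_L = 1.99968 ≈ 2.000 kN.
Then T_R = 0.821519 × 1.99968 = 1.643 kN.

T_L = 2.000 kN, T_R = 1.643 kN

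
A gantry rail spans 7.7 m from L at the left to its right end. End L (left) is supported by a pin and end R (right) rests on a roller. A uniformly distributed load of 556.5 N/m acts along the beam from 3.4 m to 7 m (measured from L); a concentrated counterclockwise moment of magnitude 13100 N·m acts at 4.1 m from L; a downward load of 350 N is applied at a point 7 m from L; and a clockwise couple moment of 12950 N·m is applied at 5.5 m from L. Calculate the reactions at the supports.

Resultant of the distributed load: 556.5 × 3.6 = 2003.4 N at 5.2 m from L.
ΣM about L: R_y·7.7 − (556.5·3.6)·5.2 + 13100 − 350·7 − 12950 = 0 → R_y = 12717.68/7.7 = 1651.65 ≈ 1652 N.
ΣF_y = 0: L_y + 1651.65 − 556.5·3.6 − 350 = 0 → L_y = 701.8 N.
ΣF_x = 0: no horizontal applied forces, so L_x = 0.

L_x = 0, L_y = 701.8 N, R_y = 1652 N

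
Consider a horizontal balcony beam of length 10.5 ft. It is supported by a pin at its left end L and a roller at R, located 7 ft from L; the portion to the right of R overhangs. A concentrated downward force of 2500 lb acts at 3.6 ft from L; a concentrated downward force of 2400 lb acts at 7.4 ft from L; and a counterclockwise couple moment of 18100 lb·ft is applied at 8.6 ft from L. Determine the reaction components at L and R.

L_x = 0, L_y = 3663 lb, R_y = 1237 lb

Taking moments about L: R_y·7 − 2500·3.6 − 2400·7.4 + 18100 = 0 → R_y = 8660/7 = 1237.14 ≈ 1237 lb.
ΣF_y = 0: L_y + 1237.14 − 2500 − 2400 = 0 → L_y = 3663 lb.
ΣF_x = 0: no horizontal applied forces, so L_x = 0.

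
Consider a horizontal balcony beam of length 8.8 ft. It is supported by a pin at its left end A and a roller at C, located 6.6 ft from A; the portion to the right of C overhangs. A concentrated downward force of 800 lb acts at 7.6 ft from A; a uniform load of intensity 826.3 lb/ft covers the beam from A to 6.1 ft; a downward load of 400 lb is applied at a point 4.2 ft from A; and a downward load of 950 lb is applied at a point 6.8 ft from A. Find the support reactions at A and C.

A_x = 0, A_y = 2707 lb, C_y = 4484 lb

Resultant of the distributed load: 826.3 × 6.1 = 5040.43 lb at 3.05 ft from A.
Taking moments about A: C_y·6.6 − 800·7.6 − (826.3·6.1)·3.05 − 400·4.2 − 950·6.8 = 0 → C_y = 29593.3115/6.6 = 4483.84 ≈ 4484 lb.
ΣF_y = 0: A_y + 4483.84 − 800 − 826.3·6.1 − 400 − 950 = 0 → A_y = 2707 lb.
ΣF_x = 0: no horizontal applied forces, so A_x = 0.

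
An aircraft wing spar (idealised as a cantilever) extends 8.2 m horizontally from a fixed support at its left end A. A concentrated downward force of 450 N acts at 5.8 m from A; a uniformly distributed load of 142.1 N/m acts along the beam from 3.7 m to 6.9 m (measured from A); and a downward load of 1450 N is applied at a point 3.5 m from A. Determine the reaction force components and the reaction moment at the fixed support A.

Resultant of the distributed load: 142.1 × 3.2 = 454.72 N at 5.3 m from A.
ΣF_x = 0: A_x = 0.
ΣF_y = 0: A_y − 450 − 142.1·3.2 − 1450 = 0 → A_y = 2355 N.
ΣM about A: M_A − 450·5.8 − (142.1·3.2)·5.3 − 1450·3.5 = 0 → M_A = 10100 N·m.

A_x = 0, A_y = 2355 N, M_A = 10100 N·m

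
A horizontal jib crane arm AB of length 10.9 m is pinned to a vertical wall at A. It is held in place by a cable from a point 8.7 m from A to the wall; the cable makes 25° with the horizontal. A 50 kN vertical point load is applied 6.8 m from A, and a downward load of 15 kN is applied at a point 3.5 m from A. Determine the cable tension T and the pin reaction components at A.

T = 106.8 kN, A_x = 96.75 kN, A_y = 19.89 kN

ΣM about A: T·sin25°·8.7 − 50·6.8 − 15·3.5 = 0 → T = 392.5/(8.7·0.422618) = 106.751 ≈ 106.8 kN.
ΣF_x = 0: A_x − T·cos25° = 0 → A_x = 106.751 × 0.906308 = 96.75 kN.
ΣF_y = 0: A_y + T·sin25° − 50 − 15 = 0 → A_y = 65 − 106.751 × 0.422618 = 19.89 kN.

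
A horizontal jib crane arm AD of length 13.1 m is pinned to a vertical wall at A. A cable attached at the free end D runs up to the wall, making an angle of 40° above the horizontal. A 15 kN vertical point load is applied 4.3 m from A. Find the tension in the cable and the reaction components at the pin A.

T = 7.660 kN, A_x = 5.868 kN, A_y = 10.08 kN

ΣM about A: T·sin40°·13.1 − 15·4.3 = 0 → T = 64.5/(13.1·0.642788) = 7.65986 ≈ 7.660 kN.
ΣF_x = 0: A_x − T·cos40° = 0 → A_x = 7.65986 × 0.766044 = 5.868 kN.
ΣF_y = 0: A_y + T·sin40° − 15 = 0 → A_y = 15 − 7.65986 × 0.642788 = 10.08 kN.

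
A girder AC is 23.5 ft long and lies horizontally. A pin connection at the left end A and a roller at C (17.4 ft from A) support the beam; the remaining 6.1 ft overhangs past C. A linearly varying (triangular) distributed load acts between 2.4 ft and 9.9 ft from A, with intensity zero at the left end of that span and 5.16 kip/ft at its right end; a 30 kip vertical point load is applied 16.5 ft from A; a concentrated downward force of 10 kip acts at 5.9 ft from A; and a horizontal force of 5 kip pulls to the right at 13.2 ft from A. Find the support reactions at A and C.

A_x = -5.000 kip, A_y = 19.28 kip, C_y = 40.07 kip

Resultant of the triangular load: ½ × 5.16 × 7.5 = 19.35 kip, acting at 7.4 ft from A (one-third of the span from the peak).
Taking moments about A: C_y·17.4 − (½·5.16·7.5)·7.4 − 30·16.5 − 10·5.9 = 0 → C_y = 697.19/17.4 = 40.0684 ≈ 40.07 kip.
ΣF_y = 0: A_y + 40.0684 − ½·5.16·7.5 − 30 − 10 = 0 → A_y = 19.28 kip.
ΣF_x = 0: A_x + 5 = 0 → A_x = -5.000 kip.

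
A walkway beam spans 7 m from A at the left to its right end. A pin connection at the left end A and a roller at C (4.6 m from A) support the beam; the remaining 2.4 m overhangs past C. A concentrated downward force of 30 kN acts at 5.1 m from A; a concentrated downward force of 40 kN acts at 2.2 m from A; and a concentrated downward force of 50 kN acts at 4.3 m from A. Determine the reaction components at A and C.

A_x = 0, A_y = 20.87 kN, C_y = 99.13 kN

Taking moments about A: C_y·4.6 − 30·5.1 − 40·2.2 − 50·4.3 = 0 → C_y = 456/4.6 = 99.1304 ≈ 99.13 kN.
ΣF_y = 0: A_y + 99.1304 − 30 − 40 − 50 = 0 → A_y = 20.87 kN.
ΣF_x = 0: no horizontal applied forces, so A_x = 0.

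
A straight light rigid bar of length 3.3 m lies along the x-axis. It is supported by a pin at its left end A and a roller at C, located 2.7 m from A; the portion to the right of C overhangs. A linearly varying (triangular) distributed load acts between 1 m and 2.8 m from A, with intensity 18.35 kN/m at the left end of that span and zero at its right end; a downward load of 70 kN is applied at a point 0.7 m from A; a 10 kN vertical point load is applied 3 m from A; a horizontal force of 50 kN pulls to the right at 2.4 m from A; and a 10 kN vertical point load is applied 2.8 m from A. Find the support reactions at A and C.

Resultant of the triangular load: ½ × 18.35 × 1.8 = 16.515 kN, acting at 1.6 m from A (one-third of the span from the peak).
Taking moments about A: C_y·2.7 − (½·18.35·1.8)·1.6 − 70·0.7 − 10·3 − 10·2.8 = 0 → C_y = 133.424/2.7 = 49.4163 ≈ 49.42 kN.
ΣF_y = 0: A_y + 49.4163 − ½·18.35·1.8 − 70 − 10 − 10 = 0 → A_y = 57.10 kN.
ΣF_x = 0: A_x + 50 = 0 → A_x = -50.00 kN.

A_x = -50.00 kN, A_y = 57.10 kN, C_y = 49.42 kN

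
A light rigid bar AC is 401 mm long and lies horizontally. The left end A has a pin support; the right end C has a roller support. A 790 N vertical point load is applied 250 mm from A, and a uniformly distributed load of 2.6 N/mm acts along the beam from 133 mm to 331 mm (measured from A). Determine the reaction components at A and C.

Resultant of the distributed load: 2.6 × 198 = 514.8 N at 232 mm from A.
Moments about A: C_y·401 − 790·250 − (2.6·198)·232 = 0 → C_y = 316933.6/401 = 790.358 ≈ 790.4 N.
ΣF_y = 0: A_y + 790.358 − 790 − 2.6·198 = 0 → A_y = 514.4 N.
ΣF_x = 0: no horizontal applied forces, so A_x = 0.

A_x = 0, A_y = 514.4 N, C_y = 790.4 N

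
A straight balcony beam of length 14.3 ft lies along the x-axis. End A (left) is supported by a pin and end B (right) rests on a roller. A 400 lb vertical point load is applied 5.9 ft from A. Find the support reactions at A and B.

Moments about A: B_y·14.3 − 400·5.9 = 0 → B_y = 2360/14.3 = 165.035 ≈ 165.0 lb.
ΣF_y = 0: A_y + 165.035 − 400 = 0 → A_y = 235.0 lb.
ΣF_x = 0: no horizontal applied forces, so A_x = 0.

A_x = 0, A_y = 235.0 lb, B_y = 165.0 lb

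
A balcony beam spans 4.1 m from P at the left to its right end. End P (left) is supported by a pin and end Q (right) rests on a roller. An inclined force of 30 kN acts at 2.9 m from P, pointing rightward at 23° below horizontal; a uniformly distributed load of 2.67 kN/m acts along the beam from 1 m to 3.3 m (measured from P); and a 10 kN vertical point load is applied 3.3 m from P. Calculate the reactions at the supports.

Resultant of the distributed load: 2.67 × 2.3 = 6.141 kN at 2.15 m from P.
ΣM about P: Q_y·4.1 − 30·sin23°·2.9 − (2.67·2.3)·2.15 − 10·3.3 = 0 → Q_y = 80.1968/4.1 = 19.5602 ≈ 19.56 kN.
ΣF_y = 0: P_y + 19.5602 − 30·sin23° − 2.67·2.3 − 10 = 0 → P_y = 8.303 kN.
ΣF_x = 0: P_x + 30·cos23° = 0 → P_x = -27.62 kN.

P_x = -27.62 kN, P_y = 8.303 kN, Q_y = 19.56 kN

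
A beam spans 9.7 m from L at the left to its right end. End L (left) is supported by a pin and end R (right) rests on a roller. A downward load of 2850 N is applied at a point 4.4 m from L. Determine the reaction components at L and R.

ΣM about L: R_y·9.7 − 2850·4.4 = 0 → R_y = 12540/9.7 = 1292.78 ≈ 1293 N.
ΣF_y = 0: L_y + 1292.78 − 2850 = 0 → L_y = 1557 N.
ΣF_x = 0: no horizontal applied forces, so L_x = 0.

L_x = 0, L_y = 1557 N, R_y = 1293 N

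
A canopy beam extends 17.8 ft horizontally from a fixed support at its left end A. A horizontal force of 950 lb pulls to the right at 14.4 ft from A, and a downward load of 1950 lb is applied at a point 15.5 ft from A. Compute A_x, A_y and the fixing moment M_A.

A_x = -950.0 lb, A_y = 1950 lb, M_A = 30220 lb·ft

ΣF_x = 0: A_x + 950 = 0 → A_x = -950.0 lb.
ΣF_y = 0: A_y − 1950 = 0 → A_y = 1950 lb.
ΣM about A: M_A − 1950·15.5 = 0 → M_A = 30220 lb·ft.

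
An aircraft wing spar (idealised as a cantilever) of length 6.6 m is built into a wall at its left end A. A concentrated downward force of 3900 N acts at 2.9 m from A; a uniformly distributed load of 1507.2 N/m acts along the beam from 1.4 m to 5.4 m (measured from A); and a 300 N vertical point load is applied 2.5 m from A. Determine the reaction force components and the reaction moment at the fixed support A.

A_x = 0, A_y = 10230 N, M_A = 32560 N·m

Resultant of the distributed load: 1507.2 × 4 = 6028.8 N at 3.4 m from A.
ΣF_x = 0: A_x = 0.
ΣF_y = 0: A_y − 3900 − 1507.2·4 − 300 = 0 → A_y = 10230 N.
ΣM about A: M_A − 3900·2.9 − (1507.2·4)·3.4 − 300·2.5 = 0 → M_A = 32560 N·m.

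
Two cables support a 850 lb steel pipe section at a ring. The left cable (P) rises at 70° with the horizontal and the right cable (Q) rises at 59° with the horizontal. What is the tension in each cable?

ΣF_x = 0: −T_P·cos70° + T_Q·cos59° = 0 → T_Q = 0.664068·T_P.
ΣF_y = 0: T_P·sin70° + T_Q·sin59° = 850.
Substitute: T_P·(0.939693 + 0.664068·0.857167) = 850 → T_P = 563.32 ≈ 563.3 lb.
Then T_Q = 0.664068 × 563.32 = 374.1 lb.

T_P = 563.3 lb, T_Q = 374.1 lb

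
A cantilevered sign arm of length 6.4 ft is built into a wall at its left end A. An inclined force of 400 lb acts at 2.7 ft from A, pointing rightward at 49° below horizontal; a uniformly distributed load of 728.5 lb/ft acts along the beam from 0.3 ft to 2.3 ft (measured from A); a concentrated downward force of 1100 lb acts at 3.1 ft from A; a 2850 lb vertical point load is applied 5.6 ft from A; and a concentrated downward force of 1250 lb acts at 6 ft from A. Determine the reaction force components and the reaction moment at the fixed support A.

Resultant of the distributed load: 728.5 × 2 = 1457 lb at 1.3 ft from A.
ΣF_x = 0: A_x + 400·cos49° = 0 → A_x = -262.4 lb.
ΣF_y = 0: A_y − 400·sin49° − 728.5·2 − 1100 − 2850 − 1250 = 0 → A_y = 6959 lb.
ΣM about A: M_A − 400·sin49°·2.7 − (728.5·2)·1.3 − 1100·3.1 − 2850·5.6 − 1250·6 = 0 → M_A = 29580 lb·ft.

A_x = -262.4 lb, A_y = 6959 lb, M_A = 29580 lb·ft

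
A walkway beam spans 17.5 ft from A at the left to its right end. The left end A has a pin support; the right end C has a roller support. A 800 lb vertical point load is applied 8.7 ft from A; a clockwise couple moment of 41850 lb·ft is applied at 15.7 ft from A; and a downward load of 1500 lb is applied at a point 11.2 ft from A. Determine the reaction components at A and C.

ΣM about A: C_y·17.5 − 800·8.7 − 41850 − 1500·11.2 = 0 → C_y = 65610/17.5 = 3749.14 ≈ 3749 lb.
ΣF_y = 0: A_y + 3749.14 − 800 − 1500 = 0 → A_y = -1449 lb.
ΣF_x = 0: no horizontal applied forces, so A_x = 0.

A_x = 0, A_y = -1449 lb, C_y = 3749 lb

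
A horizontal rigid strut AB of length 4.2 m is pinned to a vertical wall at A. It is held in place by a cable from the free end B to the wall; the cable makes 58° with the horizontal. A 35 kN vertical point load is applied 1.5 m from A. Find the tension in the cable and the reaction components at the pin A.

T = 14.74 kN, A_x = 7.811 kN, A_y = 22.50 kN

ΣM about A: T·sin58°·4.2 − 35·1.5 = 0 → T = 52.5/(4.2·0.848048) = 14.7397 ≈ 14.74 kN.
ΣF_x = 0: A_x − T·cos58° = 0 → A_x = 14.7397 × 0.529919 = 7.811 kN.
ΣF_y = 0: A_y + T·sin58° − 35 = 0 → A_y = 35 − 14.7397 × 0.848048 = 22.50 kN.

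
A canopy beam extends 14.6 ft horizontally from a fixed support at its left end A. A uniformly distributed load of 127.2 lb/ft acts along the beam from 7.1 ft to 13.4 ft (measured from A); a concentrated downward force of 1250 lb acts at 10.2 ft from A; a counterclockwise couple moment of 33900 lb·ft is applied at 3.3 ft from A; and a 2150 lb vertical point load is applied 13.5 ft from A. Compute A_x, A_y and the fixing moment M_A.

Resultant of the distributed load: 127.2 × 6.3 = 801.36 lb at 10.25 ft from A.
ΣF_x = 0: A_x = 0.
ΣF_y = 0: A_y − 127.2·6.3 − 1250 − 2150 = 0 → A_y = 4201 lb.
ΣM about A: M_A − (127.2·6.3)·10.25 − 1250·10.2 + 33900 − 2150·13.5 = 0 → M_A = 16090 lb·ft.

A_x = 0, A_y = 4201 lb, M_A = 16090 lb·ft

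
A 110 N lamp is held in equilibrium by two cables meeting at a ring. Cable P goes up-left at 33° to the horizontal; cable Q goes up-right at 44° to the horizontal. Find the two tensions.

ΣF_x = 0: −T_P·cos33° + T_Q·cos44° = 0 → T_Q = 1.16589·T_P.
ΣF_y = 0: T_P·sin33° + T_Q·sin44° = 110.
Substitute: T_P·(0.544639 + 1.16589·0.694658) = 110 → T_P = 81.2088 ≈ 81.21 N.
Then T_Q = 1.16589 × 81.2088 = 94.68 N.

T_P = 81.21 N, T_Q = 94.68 N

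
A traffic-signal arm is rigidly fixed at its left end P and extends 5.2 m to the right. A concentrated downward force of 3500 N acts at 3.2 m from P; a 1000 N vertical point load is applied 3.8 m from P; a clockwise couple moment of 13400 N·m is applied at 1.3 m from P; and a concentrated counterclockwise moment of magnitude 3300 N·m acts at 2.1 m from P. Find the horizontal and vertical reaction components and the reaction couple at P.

ΣF_x = 0: P_x = 0.
ΣF_y = 0: P_y − 3500 − 1000 = 0 → P_y = 4500 N.
ΣM about P: M_P − 3500·3.2 − 1000·3.8 − 13400 + 3300 = 0 → M_P = 25100 N·m.

P_x = 0, P_y = 4500 N, M_P = 25100 N·m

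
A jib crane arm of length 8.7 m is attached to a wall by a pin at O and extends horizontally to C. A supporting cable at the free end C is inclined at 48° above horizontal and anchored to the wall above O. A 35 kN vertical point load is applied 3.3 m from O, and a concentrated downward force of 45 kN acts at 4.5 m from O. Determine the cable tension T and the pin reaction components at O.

ΣM about O: T·sin48°·8.7 − 35·3.3 − 45·4.5 = 0 → T = 318/(8.7·0.743145) = 49.1852 ≈ 49.19 kN.
ΣF_x = 0: O_x − T·cos48° = 0 → O_x = 49.1852 × 0.669131 = 32.91 kN.
ΣF_y = 0: O_y + T·sin48° − 35 − 45 = 0 → O_y = 80 − 49.1852 × 0.743145 = 43.45 kN.

T = 49.19 kN, O_x = 32.91 kN, O_y = 43.45 kN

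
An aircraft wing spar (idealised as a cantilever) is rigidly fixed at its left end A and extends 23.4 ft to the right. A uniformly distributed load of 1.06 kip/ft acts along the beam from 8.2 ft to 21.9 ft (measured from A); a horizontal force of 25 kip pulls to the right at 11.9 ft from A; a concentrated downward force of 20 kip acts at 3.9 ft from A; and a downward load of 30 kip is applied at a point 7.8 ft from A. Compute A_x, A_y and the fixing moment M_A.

A_x = -25.00 kip, A_y = 64.52 kip, M_A = 530.6 kip·ft

Resultant of the distributed load: 1.06 × 13.7 = 14.522 kip at 15.05 ft from A.
ΣF_x = 0: A_x + 25 = 0 → A_x = -25.00 kip.
ΣF_y = 0: A_y − 1.06·13.7 − 20 − 30 = 0 → A_y = 64.52 kip.
ΣM about A: M_A − (1.06·13.7)·15.05 − 20·3.9 − 30·7.8 = 0 → M_A = 530.6 kip·ft.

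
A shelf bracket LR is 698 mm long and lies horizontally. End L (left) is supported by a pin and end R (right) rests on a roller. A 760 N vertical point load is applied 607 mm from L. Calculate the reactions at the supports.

Taking moments about L: R_y·698 − 760·607 = 0 → R_y = 461320/698 = 660.917 ≈ 660.9 N.
ΣF_y = 0: L_y + 660.917 − 760 = 0 → L_y = 99.08 N.
ΣF_x = 0: no horizontal applied forces, so L_x = 0.

L_x = 0, L_y = 99.08 N, R_y = 660.9 N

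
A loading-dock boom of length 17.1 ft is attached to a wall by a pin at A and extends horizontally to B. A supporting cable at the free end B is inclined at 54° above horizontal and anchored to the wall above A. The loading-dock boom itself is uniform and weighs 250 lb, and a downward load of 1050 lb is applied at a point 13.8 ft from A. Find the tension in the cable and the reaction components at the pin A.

T = 1202 lb, A_x = 706.5 lb, A_y = 327.6 lb

ΣM about A: T·sin54°·17.1 − 250·8.55 − 1050·13.8 = 0 → T = 16627.5/(17.1·0.809017) = 1201.91 ≈ 1202 lb.
ΣF_x = 0: A_x − T·cos54° = 0 → A_x = 1201.91 × 0.587785 = 706.5 lb.
ΣF_y = 0: A_y + T·sin54° − 250 − 1050 = 0 → A_y = 1300 − 1201.91 × 0.809017 = 327.6 lb.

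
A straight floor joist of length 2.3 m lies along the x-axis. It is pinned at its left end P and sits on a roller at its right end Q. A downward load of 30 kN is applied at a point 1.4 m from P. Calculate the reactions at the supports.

P_x = 0, P_y = 11.74 kN, Q_y = 18.26 kN

Taking moments about P: Q_y·2.3 − 30·1.4 = 0 → Q_y = 42/2.3 = 18.2609 ≈ 18.26 kN.
ΣF_y = 0: P_y + 18.2609 − 30 = 0 → P_y = 11.74 kN.
ΣF_x = 0: no horizontal applied forces, so P_x = 0.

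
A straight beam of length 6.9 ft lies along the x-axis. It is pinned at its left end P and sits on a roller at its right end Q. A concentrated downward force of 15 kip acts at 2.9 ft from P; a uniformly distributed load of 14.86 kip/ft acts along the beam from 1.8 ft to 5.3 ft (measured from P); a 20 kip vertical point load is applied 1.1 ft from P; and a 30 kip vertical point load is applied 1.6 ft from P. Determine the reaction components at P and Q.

P_x = 0, P_y = 73.80 kip, Q_y = 43.21 kip

Resultant of the distributed load: 14.86 × 3.5 = 52.01 kip at 3.55 ft from P.
ΣM about P: Q_y·6.9 − 15·2.9 − (14.86·3.5)·3.55 − 20·1.1 − 30·1.6 = 0 → Q_y = 298.1355/6.9 = 43.208 ≈ 43.21 kip.
ΣF_y = 0: P_y + 43.208 − 15 − 14.86·3.5 − 20 − 30 = 0 → P_y = 73.80 kip.
ΣF_x = 0: no horizontal applied forces, so P_x = 0.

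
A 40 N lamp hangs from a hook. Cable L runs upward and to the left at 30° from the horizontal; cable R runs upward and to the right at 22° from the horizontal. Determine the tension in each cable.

ΣF_x = 0: −T_L·cos30° + T_R·cos22° = 0 → T_R = 0.934038·T_L.
ΣF_y = 0: T_L·sin30° + T_R·sin22° = 40.
Substitute: T_L·(0.5 + 0.934038·0.374607) = 40 → T_L = 47.0645 ≈ 47.06 N.
Then T_R = 0.934038 × 47.0645 = 43.96 N.

T_L = 47.06 N, T_R = 43.96 N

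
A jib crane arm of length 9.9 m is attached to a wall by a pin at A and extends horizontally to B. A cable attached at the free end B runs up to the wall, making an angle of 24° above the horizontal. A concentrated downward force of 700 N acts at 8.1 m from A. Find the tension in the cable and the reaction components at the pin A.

T = 1408 N, A_x = 1286 N, A_y = 127.3 N

ΣM about A: T·sin24°·9.9 − 700·8.1 = 0 → T = 5670/(9.9·0.406737) = 1408.1 ≈ 1408 N.
ΣF_x = 0: A_x − T·cos24° = 0 → A_x = 1408.1 × 0.913545 = 1286 N.
ΣF_y = 0: A_y + T·sin24° − 700 = 0 → A_y = 700 − 1408.1 × 0.406737 = 127.3 N.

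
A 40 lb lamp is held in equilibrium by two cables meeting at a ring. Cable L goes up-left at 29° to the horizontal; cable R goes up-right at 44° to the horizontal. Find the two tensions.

T_L = 30.09 lb, T_R = 36.58 lb

ΣF_x = 0: −T_L·cos29° + T_R·cos44° = 0 → T_R = 1.21586·T_L.
ΣF_y = 0: T_L·sin29° + T_R·sin44° = 40.
Substitute: T_L·(0.48481 + 1.21586·0.694658) = 40 → T_L = 30.0884 ≈ 30.09 lb.
Then T_R = 1.21586 × 30.0884 = 36.58 lb.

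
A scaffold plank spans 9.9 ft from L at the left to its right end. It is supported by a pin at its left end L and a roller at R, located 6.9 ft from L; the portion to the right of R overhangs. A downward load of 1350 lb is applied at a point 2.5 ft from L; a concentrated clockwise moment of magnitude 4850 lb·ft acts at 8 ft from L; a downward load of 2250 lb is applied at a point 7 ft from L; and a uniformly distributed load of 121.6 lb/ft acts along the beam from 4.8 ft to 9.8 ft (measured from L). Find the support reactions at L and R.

Resultant of the distributed load: 121.6 × 5 = 608 lb at 7.3 ft from L.
ΣM about L: R_y·6.9 − 1350·2.5 − 4850 − 2250·7 − (121.6·5)·7.3 = 0 → R_y = 28413.4/6.9 = 4117.88 ≈ 4118 lb.
ΣF_y = 0: L_y + 4117.88 − 1350 − 2250 − 121.6·5 = 0 → L_y = 90.12 lb.
ΣF_x = 0: no horizontal applied forces, so L_x = 0.

L_x = 0, L_y = 90.12 lb, R_y = 4118 lb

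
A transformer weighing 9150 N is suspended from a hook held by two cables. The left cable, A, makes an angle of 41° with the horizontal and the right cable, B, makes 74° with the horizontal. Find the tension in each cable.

T_A = 2783 N, T_B = 7619 N

ΣF_x = 0: −T_A·cos41° + T_B·cos74° = 0 → T_B = 2.73805·T_A.
ΣF_y = 0: T_A·sin41° + T_B·sin74° = 9150.
Substitute: T_A·(0.656059 + 2.73805·0.961262) = 9150 → T_A = 2782.81 ≈ 2783 N.
Then T_B = 2.73805 × 2782.81 = 7619 N.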